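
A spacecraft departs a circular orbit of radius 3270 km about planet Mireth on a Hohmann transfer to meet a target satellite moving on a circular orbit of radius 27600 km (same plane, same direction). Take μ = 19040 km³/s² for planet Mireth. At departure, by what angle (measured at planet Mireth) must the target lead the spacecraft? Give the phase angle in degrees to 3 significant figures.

Transfer-ellipse semi-major axis a_t = (r₁ + r₂)/2 = (3270 + 27600)/2 = 15435 km.
The half-period of the transfer ellipse is t = π√(a_t³/μ) = 43659.3 s.
The target's mean motion on its circular orbit is ω₂ = √(μ/r₂³) = 3.00933×10^-5 rad/s.
Angle swept by the target during transfer: ω₂·t = 1.3139 rad = 75.28°.
The spacecraft traverses 180° on the transfer ellipse, so the target must lead by 180° − 75.28° = 105°.

φ = 105°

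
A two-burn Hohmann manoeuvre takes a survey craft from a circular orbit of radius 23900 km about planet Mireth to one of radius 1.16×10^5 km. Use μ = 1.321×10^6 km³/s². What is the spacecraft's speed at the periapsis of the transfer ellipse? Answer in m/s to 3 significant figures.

Transfer-ellipse semi-major axis a_t = (r₁ + r₂)/2 = (23900 + 1.160×10^5)/2 = 69950 km.
The periapsis of the transfer ellipse is at r = 23900 km.
Vis-viva: v = √[μ(2/r − 1/a_t)] = √[1.321×10^6 × (2/23900 − 1/69950)] = 9.574 km/s.

v = 9570 m/s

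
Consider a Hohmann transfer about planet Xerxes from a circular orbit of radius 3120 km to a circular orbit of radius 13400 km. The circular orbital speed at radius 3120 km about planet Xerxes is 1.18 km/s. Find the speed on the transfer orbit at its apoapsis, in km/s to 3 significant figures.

From the circular-orbit relation v² = μ/r at r = 3120 km: μ = v²r = (1.18)² × 3120 = 4344.29 km³/s².
The Hohmann ellipse has a_t = (r₁ + r₂)/2 = 8260 km.
At apoapsis, r = 13400 km.
Vis-viva: v = √[μ(2/r − 1/a_t)] = √[4344.29 × (2/13400 − 1/8260)] = 0.3499 km/s.

v = 0.350 km/s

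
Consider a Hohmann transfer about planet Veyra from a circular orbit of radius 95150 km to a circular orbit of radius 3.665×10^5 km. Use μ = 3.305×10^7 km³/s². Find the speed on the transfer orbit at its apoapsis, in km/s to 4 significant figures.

v = 6.097 km/s

Transfer-ellipse semi-major axis a_t = (r₁ + r₂)/2 = (95150 + 3.665×10^5)/2 = 2.30825×10^5 km.
The apoapsis of the transfer ellipse is at r = 3.665×10^5 km.
Vis-viva: v = √[μ(2/r − 1/a_t)] = √[3.305×10^7 × (2/3.665×10^5 − 1/2.30825×10^5)] = 6.097 km/s.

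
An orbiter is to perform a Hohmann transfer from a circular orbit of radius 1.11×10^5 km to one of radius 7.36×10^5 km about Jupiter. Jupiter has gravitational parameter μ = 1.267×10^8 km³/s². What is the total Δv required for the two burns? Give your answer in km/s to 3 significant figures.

The Hohmann ellipse has a_t = (r₁ + r₂)/2 = 4.235×10^5 km.
At r₁ the circular-orbit speed is v₁ = √(μ/r₁) = 33.785 km/s.
On the transfer ellipse at r₁, vis-viva equation gives v_p = √[μ(2/r₁ − 1/a_t)] = 44.539 km/s.
First burn Δv₁ = |v_p − v₁| = 10.754 km/s.
Circular speed at r₂: v₂ = √(μ/r₂) = 13.12047 km/s.
Transfer-orbit speed at r₂: v_a = √[μ(2/r₂ − 1/a_t)] = 6.717137 km/s.
Second burn Δv₂ = |v₂ − v_a| = 6.4033 km/s.
Δv = Δv₁ + Δv₂ = 10.754 + 6.4033 = 17.16 km/s.

Δv = 17.2 km/s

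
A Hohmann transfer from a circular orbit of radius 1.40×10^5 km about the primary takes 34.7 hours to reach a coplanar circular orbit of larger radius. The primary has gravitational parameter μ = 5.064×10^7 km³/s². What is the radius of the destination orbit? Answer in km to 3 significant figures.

r₂ = 7.22×10^5 km

Transfer time t = 34.7 hours = 1.2492×10^5 s, and t = π√(a_t³/μ).
So a_t = (μ t²/π²)^(1/3) = (5.064×10^7 × (1.2492×10^5)² / π²)^(1/3) = 4.3101×10^5 km.
Since a_t = (r₁ + r₂)/2, r₂ = 2a_t − r₁ = 2×4.3101×10^5 − 1.400×10^5 = 7.2202×10^5 km.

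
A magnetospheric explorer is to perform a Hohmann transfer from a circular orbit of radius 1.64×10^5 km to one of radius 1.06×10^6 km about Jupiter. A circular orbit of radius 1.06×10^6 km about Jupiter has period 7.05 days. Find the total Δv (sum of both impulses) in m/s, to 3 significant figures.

From Kepler's third law T² = 4π²r³/μ at r = 1.06×10^6 km, T = 7.05 days = 7.05 × 86400 s = 6.0912×10^5 s: μ = 4π²r³/T² = 1.26728×10^8 km³/s².
The Hohmann ellipse has a_t = (r₁ + r₂)/2 = 6.120×10^5 km.
Circular speed at r₁: v₁ = √(μ/r₁) = √(1.26728×10^8/1.640×10^5) = 27.798 km/s.
Transfer-orbit speed at r₁ (vis-viva): v_p = √[μ(2/r₁ − 1/a_t)] = 36.584 km/s.
First burn Δv₁ = |v_p − v₁| = 8.786 km/s.
Circular speed at r₂: v₂ = √(μ/r₂) = 10.934 km/s.
Transfer-orbit speed at r₂: v_a = √[μ(2/r₂ − 1/a_t)] = 5.6602 km/s.
Second burn Δv₂ = |v₂ − v_a| = 5.274 km/s.
Total Δv = Δv₁ + Δv₂ = 14.06 km/s.

Δv = 14100 m/s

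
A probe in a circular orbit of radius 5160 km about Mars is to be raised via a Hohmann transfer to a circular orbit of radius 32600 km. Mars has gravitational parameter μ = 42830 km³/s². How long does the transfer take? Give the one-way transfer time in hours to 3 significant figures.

Transfer-ellipse semi-major axis a_t = (r₁ + r₂)/2 = (5160 + 32600)/2 = 18880 km.
Half the transfer-orbit period gives t = π√(a_t³/μ) = 39380 s.
Converting: 39380 s ÷ 3600 s/hour = 10.9 hours.

t = 10.9 hours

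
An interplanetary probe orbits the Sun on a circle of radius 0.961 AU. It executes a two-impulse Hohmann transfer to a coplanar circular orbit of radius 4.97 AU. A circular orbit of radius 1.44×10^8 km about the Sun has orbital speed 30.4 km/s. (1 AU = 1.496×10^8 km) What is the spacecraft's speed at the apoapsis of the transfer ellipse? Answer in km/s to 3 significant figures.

v = 7.62 km/s

From the circular-orbit relation v² = μ/r at r = 1.44×10^8 km: μ = v²r = (30.4)² × 1.44×10^8 = 1.33079×10^11 km³/s².
In km: r₁ = 0.961 × 1.496×10^8 = 1.437656×10^8 km; r₂ = 4.97 × 1.496×10^8 = 7.43512×10^8 km.
Transfer-ellipse semi-major axis a_t = (r₁ + r₂)/2 = (1.437656×10^8 + 7.43512×10^8)/2 = 4.436388×10^8 km.
At apoapsis, r = 7.43512×10^8 km.
Vis-viva: v = √[μ(2/r − 1/a_t)] = √[1.33079×10^11 × (2/7.43512×10^8 − 1/4.436388×10^8)] = 7.616 km/s.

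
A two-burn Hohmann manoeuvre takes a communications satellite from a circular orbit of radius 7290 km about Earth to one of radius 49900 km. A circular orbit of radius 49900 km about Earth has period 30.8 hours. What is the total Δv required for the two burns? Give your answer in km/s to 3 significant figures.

From Kepler's third law T² = 4π²r³/μ at r = 49900 km, T = 30.8 hours = 30.8 × 3600 s = 1.1088×10^5 s: μ = 4π²r³/T² = 3.98984×10^5 km³/s².
Transfer-ellipse semi-major axis a_t = (r₁ + r₂)/2 = (7290 + 49900)/2 = 28595 km.
At r₁ the circular-orbit speed is v₁ = √(μ/r₁) = 7.398 km/s.
On the transfer ellipse at r₁, vis-viva gives v_p = √[μ(2/r₁ − 1/a_t)] = 9.773 km/s.
First burn Δv₁ = |v_p − v₁| = 2.375 km/s.
At r₂, v₂ = √(μ/r₂) = 2.828 km/s.
Transfer-orbit speed at r₂: v_a = √[μ(2/r₂ − 1/a_t)] = 1.428 km/s.
Second burn Δv₂ = |v₂ − v_a| = 1.400 km/s.
Total Δv = Δv₁ + Δv₂ = 3.775 km/s.

Δv = 3.77 km/s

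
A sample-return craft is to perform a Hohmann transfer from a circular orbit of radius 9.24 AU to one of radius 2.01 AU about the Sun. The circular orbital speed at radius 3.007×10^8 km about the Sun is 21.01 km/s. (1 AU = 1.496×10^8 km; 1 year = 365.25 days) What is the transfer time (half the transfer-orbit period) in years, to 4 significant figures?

From the circular-orbit relation v² = μ/r at r = 3.007×10^8 km: μ = v²r = (21.01)² × 3.007×10^8 = 1.32735×10^11 km³/s².
In km: r₁ = 9.24 × 1.496×10^8 = 1.382304×10^9 km; r₂ = 2.01 × 1.496×10^8 = 3.00696×10^8 km.
The Hohmann ellipse has a_t = (r₁ + r₂)/2 = 8.415×10^8 km.
Transfer time t = π√(a_t³/μ) = π√((8.415×10^8)³ / 1.32735×10^11) = 2.105×10^8 s.
Converting: 2.105×10^8 s ÷ 3.15576×10^7 s/year (365.25 × 86400) = 6.670 years.

t = 6.670 years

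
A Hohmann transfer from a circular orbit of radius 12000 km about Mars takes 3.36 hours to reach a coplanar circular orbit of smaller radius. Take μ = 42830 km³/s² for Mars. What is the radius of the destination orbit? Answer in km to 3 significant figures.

Transfer time t = 3.36 hours = 12096 s, and t = π√(a_t³/μ).
So a_t = (μ t²/π²)^(1/3) = (42830 × (12096)² / π²)^(1/3) = 8595.0 km.
Since a_t = (r₁ + r₂)/2, r₂ = 2a_t − r₁ = 2×8595.0 − 12000 = 5190 km.

r₂ = 5190 km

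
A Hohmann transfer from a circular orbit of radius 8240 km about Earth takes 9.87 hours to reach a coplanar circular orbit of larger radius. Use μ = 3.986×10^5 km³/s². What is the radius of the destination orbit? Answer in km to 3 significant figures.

Transfer time t = 9.87 hours = 35532 s, and t = π√(a_t³/μ).
So a_t = (μ t²/π²)^(1/3) = (3.986×10^5 × (35532)² / π²)^(1/3) = 37082 km.
Since a_t = (r₁ + r₂)/2, r₂ = 2a_t − r₁ = 2×37082 − 8240 = 65924 km.

r₂ = 65900 km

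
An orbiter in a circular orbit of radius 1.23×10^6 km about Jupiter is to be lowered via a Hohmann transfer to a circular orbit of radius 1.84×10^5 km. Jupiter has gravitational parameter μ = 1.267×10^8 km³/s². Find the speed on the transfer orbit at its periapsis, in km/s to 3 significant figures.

v = 34.6 km/s

Transfer-ellipse semi-major axis a_t = (r₁ + r₂)/2 = (1.230×10^6 + 1.840×10^5)/2 = 7.070×10^5 km.
The periapsis of the transfer ellipse is at r = 1.840×10^5 km.
Vis-viva: v = √[μ(2/r − 1/a_t)] = √[1.267×10^8 × (2/1.840×10^5 − 1/7.070×10^5)] = 34.61 km/s.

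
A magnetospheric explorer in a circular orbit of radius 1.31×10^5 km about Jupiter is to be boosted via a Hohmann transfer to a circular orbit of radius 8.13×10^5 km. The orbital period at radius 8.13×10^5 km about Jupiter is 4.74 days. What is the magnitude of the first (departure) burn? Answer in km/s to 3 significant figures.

Δv₁ = 9.71 km/s

From Kepler's third law T² = 4π²r³/μ at r = 8.13×10^5 km, T = 4.74 days = 4.74 × 86400 s = 4.09536×10^5 s: μ = 4π²r³/T² = 1.26487×10^8 km³/s².
Transfer-ellipse semi-major axis a_t = (r₁ + r₂)/2 = (1.310×10^5 + 8.130×10^5)/2 = 4.720×10^5 km.
On the circular orbit at r = 1.310×10^5 km, v_c = √(μ/r) = 31.073 km/s.
Transfer-orbit speed at the same r (vis-viva, a = a_t): v_t = √[μ(2/r − 1/a_t)] = 40.781 km/s.
Δv₁ = |v_t − v_c| = |40.781 − 31.073| = 9.708 km/s.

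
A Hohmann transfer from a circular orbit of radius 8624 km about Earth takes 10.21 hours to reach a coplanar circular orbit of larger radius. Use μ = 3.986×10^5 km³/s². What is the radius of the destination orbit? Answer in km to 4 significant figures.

Transfer time t = 10.21 hours = 36756 s, and t = π√(a_t³/μ).
So a_t = (μ t²/π²)^(1/3) = (3.986×10^5 × (36756)² / π²)^(1/3) = 37928 km.
Since a_t = (r₁ + r₂)/2, r₂ = 2a_t − r₁ = 2×37928 − 8624 = 67232 km.

r₂ = 67230 km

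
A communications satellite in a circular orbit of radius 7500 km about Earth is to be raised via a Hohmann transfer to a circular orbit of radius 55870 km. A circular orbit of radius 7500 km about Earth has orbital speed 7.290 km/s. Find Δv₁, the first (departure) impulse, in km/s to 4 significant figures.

Δv₁ = 2.390 km/s

From the circular-orbit relation v² = μ/r at r = 7500 km: μ = v²r = (7.290)² × 7500 = 3.98581×10^5 km³/s².
Semi-major axis of the transfer orbit: a_t = (7500 + 55870)/2 = 31685 km.
Circular speed at r = 7500 km: v_c = √(μ/r) = 7.290 km/s.
Vis-viva on the transfer ellipse at r = 7500 km gives v_t = √[μ(2/r − 1/a_t)] = 9.680 km/s.
Δv₁ = |v_t − v_c| = |9.680 − 7.290| = 2.390 km/s.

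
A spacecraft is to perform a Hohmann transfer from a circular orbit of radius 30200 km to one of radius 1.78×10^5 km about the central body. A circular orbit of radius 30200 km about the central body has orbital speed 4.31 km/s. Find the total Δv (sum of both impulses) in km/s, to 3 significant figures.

From the circular-orbit relation v² = μ/r at r = 30200 km: μ = v²r = (4.31)² × 30200 = 5.60998×10^5 km³/s².
Semi-major axis of the transfer orbit: a_t = (30200 + 1.780×10^5)/2 = 1.041×10^5 km.
At r₁ the circular-orbit speed is v₁ = √(μ/r₁) = 4.310 km/s.
On the transfer ellipse at r₁, vis-viva gives v_p = √[μ(2/r₁ − 1/a_t)] = 5.636 km/s.
First burn Δv₁ = |v_p − v₁| = 1.326 km/s.
At r₂, v₂ = √(μ/r₂) = 1.7753 km/s.
Transfer-orbit speed at r₂: v_a = √[μ(2/r₂ − 1/a_t)] = 0.95620 km/s.
Second burn Δv₂ = |v₂ − v_a| = 0.8191 km/s.
Total Δv = Δv₁ + Δv₂ = 2.145 km/s.

Δv = 2.14 km/s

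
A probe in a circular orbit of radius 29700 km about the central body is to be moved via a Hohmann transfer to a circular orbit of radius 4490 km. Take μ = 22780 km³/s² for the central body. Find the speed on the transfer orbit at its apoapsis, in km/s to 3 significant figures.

v = 0.449 km/s

Transfer-ellipse semi-major axis a_t = (r₁ + r₂)/2 = (29700 + 4490)/2 = 17095 km.
The apoapsis of the transfer ellipse is at r = 29700 km.
Vis-viva: v = √[μ(2/r − 1/a_t)] = √[22780 × (2/29700 − 1/17095)] = 0.4488 km/s.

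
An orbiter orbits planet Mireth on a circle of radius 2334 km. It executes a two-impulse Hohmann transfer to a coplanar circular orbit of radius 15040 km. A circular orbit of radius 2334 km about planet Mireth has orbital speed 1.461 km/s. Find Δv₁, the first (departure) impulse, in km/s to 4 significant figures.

Δv₁ = 0.4614 km/s

From the circular-orbit relation v² = μ/r at r = 2334 km: μ = v²r = (1.461)² × 2334 = 4981.97 km³/s².
Transfer-ellipse semi-major axis a_t = (r₁ + r₂)/2 = (2334 + 15040)/2 = 8687 km.
On the circular orbit at r = 2334 km, v_c = √(μ/r) = 1.4610 km/s.
Transfer-orbit speed at the same r (vis-viva, a = a_t): v_t = √[μ(2/r − 1/a_t)] = 1.9224 km/s.
Δv₁ = |v_t − v_c| = |1.9224 − 1.4610| = 0.4614 km/s.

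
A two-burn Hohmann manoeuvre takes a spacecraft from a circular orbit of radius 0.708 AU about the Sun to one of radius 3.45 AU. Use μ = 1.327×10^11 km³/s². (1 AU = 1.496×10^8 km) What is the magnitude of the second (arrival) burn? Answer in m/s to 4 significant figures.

In km: r₁ = 0.708 × 1.496×10^8 = 1.059168×10^8 km; r₂ = 3.45 × 1.496×10^8 = 5.1612×10^8 km.
The Hohmann ellipse has a_t = (r₁ + r₂)/2 = 3.110184×10^8 km.
Circular speed at r = 5.1612×10^8 km: v_c = √(μ/r) = 16.0347 km/s.
Vis-viva on the transfer ellipse at r = 5.1612×10^8 km gives v_t = √[μ(2/r − 1/a_t)] = 9.35728 km/s.
Δv₂ = |v_t − v_c| = |9.35728 − 16.0347| = 6.677 km/s.

Δv₂ = 6677 m/s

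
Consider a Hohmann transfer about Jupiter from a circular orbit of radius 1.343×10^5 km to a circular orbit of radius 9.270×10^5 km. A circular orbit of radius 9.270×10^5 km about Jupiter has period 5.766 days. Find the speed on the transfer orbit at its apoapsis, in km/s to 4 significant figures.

From Kepler's third law T² = 4π²r³/μ at r = 9.270×10^5 km, T = 5.766 days = 5.766 × 86400 s = 4.981824×10^5 s: μ = 4π²r³/T² = 1.26713×10^8 km³/s².
Semi-major axis of the transfer orbit: a_t = (1.343×10^5 + 9.270×10^5)/2 = 5.3065×10^5 km.
At apoapsis, r = 9.270×10^5 km.
From the vis-viva equation, v = √[μ(2/r − 1/a_t)] = 5.882 km/s.

v = 5.882 km/s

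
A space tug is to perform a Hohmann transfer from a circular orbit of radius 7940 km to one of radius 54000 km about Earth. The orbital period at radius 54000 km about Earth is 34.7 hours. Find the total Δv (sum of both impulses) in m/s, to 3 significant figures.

Δv = 3610 m/s

From Kepler's third law T² = 4π²r³/μ at r = 54000 km, T = 34.7 hours = 34.7 × 3600 s = 1.2492×10^5 s: μ = 4π²r³/T² = 3.98361×10^5 km³/s².
The Hohmann ellipse has a_t = (r₁ + r₂)/2 = 30970 km.
At r₁ the circular-orbit speed is v₁ = √(μ/r₁) = 7.083 km/s.
On the transfer ellipse at r₁, vis-viva gives v_p = √[μ(2/r₁ − 1/a_t)] = 9.353 km/s.
First burn Δv₁ = |v_p − v₁| = 2.270 km/s.
Circular speed at r₂: v₂ = √(μ/r₂) = 2.716 km/s.
Transfer-orbit speed at r₂: v_a = √[μ(2/r₂ − 1/a_t)] = 1.375 km/s.
Second burn Δv₂ = |v₂ − v_a| = 1.341 km/s.
Δv = Δv₁ + Δv₂ = 2.270 + 1.341 = 3.611 km/s.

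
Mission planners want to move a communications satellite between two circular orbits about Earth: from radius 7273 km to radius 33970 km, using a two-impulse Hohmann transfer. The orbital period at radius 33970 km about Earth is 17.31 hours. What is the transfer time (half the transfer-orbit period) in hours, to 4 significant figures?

From Kepler's third law T² = 4π²r³/μ at r = 33970 km, T = 17.31 hours = 17.31 × 3600 s = 62316 s: μ = 4π²r³/T² = 3.98517×10^5 km³/s².
Transfer-ellipse semi-major axis a_t = (r₁ + r₂)/2 = (7273 + 33970)/2 = 20621.5 km.
Half the transfer-orbit period gives t = π√(a_t³/μ) = 14740 s.
Converting: 14740 s ÷ 3600 s/hour = 4.094 hours.

t = 4.094 hours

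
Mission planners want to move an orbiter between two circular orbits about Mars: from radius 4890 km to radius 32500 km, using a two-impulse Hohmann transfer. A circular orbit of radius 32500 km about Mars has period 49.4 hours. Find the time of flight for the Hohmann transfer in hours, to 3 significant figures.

t = 10.8 hours

From Kepler's third law T² = 4π²r³/μ at r = 32500 km, T = 49.4 hours = 49.4 × 3600 s = 1.7784×10^5 s: μ = 4π²r³/T² = 42850.0 km³/s².
Semi-major axis of the transfer orbit: a_t = (4890 + 32500)/2 = 18695 km.
Half the transfer-orbit period gives t = π√(a_t³/μ) = 38790 s.
Converting: 38790 s ÷ 3600 s/hour = 10.8 hours.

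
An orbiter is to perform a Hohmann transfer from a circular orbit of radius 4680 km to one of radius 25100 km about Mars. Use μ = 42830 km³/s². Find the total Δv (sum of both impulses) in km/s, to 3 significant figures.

Δv = 1.48 km/s

The Hohmann ellipse has a_t = (r₁ + r₂)/2 = 14890 km.
Circular speed at r₁: v₁ = √(μ/r₁) = √(42830/4680) = 3.0252 km/s.
Transfer-orbit speed at r₁ (vis-viva equation): v_p = √[μ(2/r₁ − 1/a_t)] = 3.9277 km/s.
First burn Δv₁ = |v_p − v₁| = 0.9025 km/s.
At r₂, v₂ = √(μ/r₂) = 1.30628 km/s.
Transfer-orbit speed at r₂: v_a = √[μ(2/r₂ − 1/a_t)] = 0.732340 km/s.
Second burn Δv₂ = |v₂ − v_a| = 0.5739 km/s.
Δv = Δv₁ + Δv₂ = 0.9025 + 0.5739 = 1.476 km/s.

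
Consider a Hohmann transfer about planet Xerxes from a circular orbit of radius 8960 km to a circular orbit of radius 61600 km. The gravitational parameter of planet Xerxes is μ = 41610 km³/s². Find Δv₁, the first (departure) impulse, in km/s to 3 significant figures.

The Hohmann ellipse has a_t = (r₁ + r₂)/2 = 35280 km.
Circular speed at r = 8960 km: v_c = √(μ/r) = 2.15499 km/s.
Transfer-orbit speed at the same r (vis-viva, a = a_t): v_t = √[μ(2/r − 1/a_t)] = 2.84755 km/s.
Δv₁ = |v_t − v_c| = |2.84755 − 2.15499| = 0.6926 km/s.

Δv₁ = 0.693 km/s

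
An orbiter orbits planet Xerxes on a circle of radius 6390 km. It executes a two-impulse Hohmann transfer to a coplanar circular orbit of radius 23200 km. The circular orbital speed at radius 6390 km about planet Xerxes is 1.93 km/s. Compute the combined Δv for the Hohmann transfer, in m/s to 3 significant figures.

Δv = 834 m/s

From the circular-orbit relation v² = μ/r at r = 6390 km: μ = v²r = (1.93)² × 6390 = 23802.1 km³/s².
Transfer-ellipse semi-major axis a_t = (r₁ + r₂)/2 = (6390 + 23200)/2 = 14795 km.
Circular speed at r₁: v₁ = √(μ/r₁) = √(23802.1/6390) = 1.9300 km/s.
Transfer-orbit speed at r₁ (vis-viva): v_p = √[μ(2/r₁ − 1/a_t)] = 2.4168 km/s.
First burn Δv₁ = |v_p − v₁| = 0.4868 km/s.
At r₂, v₂ = √(μ/r₂) = 1.0129 km/s.
Transfer-orbit speed at r₂: v_a = √[μ(2/r₂ − 1/a_t)] = 0.66567 km/s.
Second burn Δv₂ = |v₂ − v_a| = 0.3472 km/s.
Δv = Δv₁ + Δv₂ = 0.4868 + 0.3472 = 0.8340 km/s.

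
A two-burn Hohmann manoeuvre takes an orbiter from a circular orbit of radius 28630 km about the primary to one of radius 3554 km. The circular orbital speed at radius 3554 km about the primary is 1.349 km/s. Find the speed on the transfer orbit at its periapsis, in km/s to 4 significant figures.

From the circular-orbit relation v² = μ/r at r = 3554 km: μ = v²r = (1.349)² × 3554 = 6467.57 km³/s².
Semi-major axis of the transfer orbit: a_t = (28630 + 3554)/2 = 16092 km.
The periapsis of the transfer ellipse is at r = 3554 km.
Vis-viva: v = √[μ(2/r − 1/a_t)] = √[6467.57 × (2/3554 − 1/16092)] = 1.799 km/s.

v = 1.799 km/s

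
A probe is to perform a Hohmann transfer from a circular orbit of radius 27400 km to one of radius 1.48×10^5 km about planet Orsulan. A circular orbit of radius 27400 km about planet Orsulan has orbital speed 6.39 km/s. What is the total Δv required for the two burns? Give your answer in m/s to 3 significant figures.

Δv = 3120 m/s

From the circular-orbit relation v² = μ/r at r = 27400 km: μ = v²r = (6.39)² × 27400 = 1.11880×10^6 km³/s².
The Hohmann ellipse has a_t = (r₁ + r₂)/2 = 87700 km.
At r₁ the circular-orbit speed is v₁ = √(μ/r₁) = 6.390 km/s.
Transfer-orbit speed at r₁ (vis-viva equation): v_p = √[μ(2/r₁ − 1/a_t)] = 8.301 km/s.
First burn Δv₁ = |v_p − v₁| = 1.911 km/s.
At r₂, v₂ = √(μ/r₂) = 2.7494 km/s.
Transfer-orbit speed at r₂: v_a = √[μ(2/r₂ − 1/a_t)] = 1.5368 km/s.
Second burn Δv₂ = |v₂ − v_a| = 1.213 km/s.
Δv = Δv₁ + Δv₂ = 1.911 + 1.213 = 3.124 km/s.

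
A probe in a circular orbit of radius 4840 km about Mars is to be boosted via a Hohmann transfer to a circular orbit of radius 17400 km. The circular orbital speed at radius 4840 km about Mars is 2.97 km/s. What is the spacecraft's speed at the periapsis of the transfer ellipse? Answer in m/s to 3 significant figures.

From the circular-orbit relation v² = μ/r at r = 4840 km: μ = v²r = (2.97)² × 4840 = 42693.2 km³/s².
The Hohmann ellipse has a_t = (r₁ + r₂)/2 = 11120 km.
At periapsis, r = 4840 km.
Vis-viva: v = √[μ(2/r − 1/a_t)] = √[42693.2 × (2/4840 − 1/11120)] = 3.715 km/s.

v = 3720 m/s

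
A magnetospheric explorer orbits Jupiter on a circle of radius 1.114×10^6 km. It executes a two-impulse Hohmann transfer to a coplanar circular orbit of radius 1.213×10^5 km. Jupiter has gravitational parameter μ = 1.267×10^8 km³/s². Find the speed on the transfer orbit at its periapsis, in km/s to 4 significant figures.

Semi-major axis of the transfer orbit: a_t = (1.114×10^6 + 1.213×10^5)/2 = 6.1765×10^5 km.
The periapsis of the transfer ellipse is at r = 1.213×10^5 km.
Vis-viva: v = √[μ(2/r − 1/a_t)] = √[1.267×10^8 × (2/1.213×10^5 − 1/6.1765×10^5)] = 43.40 km/s.

v = 43.40 km/s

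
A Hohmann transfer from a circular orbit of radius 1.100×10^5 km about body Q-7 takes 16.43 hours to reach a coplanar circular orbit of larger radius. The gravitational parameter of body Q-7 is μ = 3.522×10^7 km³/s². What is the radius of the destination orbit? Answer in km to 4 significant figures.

r₂ = 3.540×10^5 km

Transfer time t = 16.43 hours = 59148 s, and t = π√(a_t³/μ).
So a_t = (μ t²/π²)^(1/3) = (3.522×10^7 × (59148)² / π²)^(1/3) = 2.3198×10^5 km.
Since a_t = (r₁ + r₂)/2, r₂ = 2a_t − r₁ = 2×2.3198×10^5 − 1.100×10^5 = 3.5396×10^5 km.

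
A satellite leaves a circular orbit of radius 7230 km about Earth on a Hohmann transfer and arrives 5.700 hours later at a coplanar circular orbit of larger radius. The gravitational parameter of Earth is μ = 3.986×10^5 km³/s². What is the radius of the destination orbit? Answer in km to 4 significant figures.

r₂ = 44200 km

Transfer time t = 5.700 hours = 20520 s, and t = π√(a_t³/μ).
So a_t = (μ t²/π²)^(1/3) = (3.986×10^5 × (20520)² / π²)^(1/3) = 25716 km.
Since a_t = (r₁ + r₂)/2, r₂ = 2a_t − r₁ = 2×25716 − 7230 = 44202 km.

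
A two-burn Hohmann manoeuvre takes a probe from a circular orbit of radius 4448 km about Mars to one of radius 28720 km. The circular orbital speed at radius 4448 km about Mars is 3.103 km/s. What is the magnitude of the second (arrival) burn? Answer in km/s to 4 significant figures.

Δv₂ = 0.5887 km/s

From the circular-orbit relation v² = μ/r at r = 4448 km: μ = v²r = (3.103)² × 4448 = 42828.1 km³/s².
The Hohmann ellipse has a_t = (r₁ + r₂)/2 = 16584 km.
On the circular orbit at r = 28720 km, v_c = √(μ/r) = 1.22116 km/s.
Vis-viva on the transfer ellipse at r = 28720 km gives v_t = √[μ(2/r − 1/a_t)] = 0.632426 km/s.
Δv₂ = |v_t − v_c| = |0.632426 − 1.22116| = 0.5887 km/s.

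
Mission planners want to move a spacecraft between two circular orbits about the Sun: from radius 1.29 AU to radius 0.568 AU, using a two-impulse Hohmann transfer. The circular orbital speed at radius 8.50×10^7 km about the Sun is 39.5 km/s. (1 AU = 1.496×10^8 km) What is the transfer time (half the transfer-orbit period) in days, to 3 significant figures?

From the circular-orbit relation v² = μ/r at r = 8.50×10^7 km: μ = v²r = (39.5)² × 8.50×10^7 = 1.32621×10^11 km³/s².
In km: r₁ = 1.29 × 1.496×10^8 = 1.92984×10^8 km; r₂ = 0.568 × 1.496×10^8 = 8.49728×10^7 km.
Transfer-ellipse semi-major axis a_t = (r₁ + r₂)/2 = (1.92984×10^8 + 8.49728×10^7)/2 = 1.389784×10^8 km.
Half the transfer-orbit period gives t = π√(a_t³/μ) = 1.413×10^7 s.
Converting: 1.413×10^7 s ÷ 86400 s/day = 164 days.

t = 164 days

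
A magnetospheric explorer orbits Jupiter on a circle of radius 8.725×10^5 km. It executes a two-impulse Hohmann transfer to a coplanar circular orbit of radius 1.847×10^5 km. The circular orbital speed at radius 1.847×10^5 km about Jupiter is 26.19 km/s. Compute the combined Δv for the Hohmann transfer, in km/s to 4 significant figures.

Δv = 12.38 km/s

From the circular-orbit relation v² = μ/r at r = 1.847×10^5 km: μ = v²r = (26.19)² × 1.847×10^5 = 1.26689×10^8 km³/s².
Transfer-ellipse semi-major axis a_t = (r₁ + r₂)/2 = (8.725×10^5 + 1.847×10^5)/2 = 5.286×10^5 km.
At r₁ the circular-orbit speed is v₁ = √(μ/r₁) = 12.050 km/s.
Transfer-orbit speed at r₁ (vis-viva equation): v_a = √[μ(2/r₁ − 1/a_t)] = 7.1229 km/s.
First burn Δv₁ = |v_a − v₁| = 4.9271 km/s.
Circular speed at r₂: v₂ = √(μ/r₂) = 26.1900 km/s.
Transfer-orbit speed at r₂: v_p = √[μ(2/r₂ − 1/a_t)] = 33.6476 km/s.
Second burn Δv₂ = |v₂ − v_p| = 7.4576 km/s.
Δv = Δv₁ + Δv₂ = 4.9271 + 7.4576 = 12.38 km/s.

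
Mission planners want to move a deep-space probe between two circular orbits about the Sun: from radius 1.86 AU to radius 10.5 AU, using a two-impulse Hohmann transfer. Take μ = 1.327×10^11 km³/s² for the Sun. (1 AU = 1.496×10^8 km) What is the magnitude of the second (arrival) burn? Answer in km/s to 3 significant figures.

Δv₂ = 4.15 km/s

In km: r₁ = 1.86 × 1.496×10^8 = 2.78256×10^8 km; r₂ = 10.5 × 1.496×10^8 = 1.5708×10^9 km.
Transfer-ellipse semi-major axis a_t = (r₁ + r₂)/2 = (2.78256×10^8 + 1.5708×10^9)/2 = 9.24528×10^8 km.
Circular speed at r = 1.5708×10^9 km: v_c = √(μ/r) = 9.191 km/s.
Transfer-orbit speed at the same r (vis-viva, a = a_t): v_t = √[μ(2/r − 1/a_t)] = 5.042 km/s.
Δv₂ = |v_t − v_c| = |5.042 − 9.191| = 4.149 km/s.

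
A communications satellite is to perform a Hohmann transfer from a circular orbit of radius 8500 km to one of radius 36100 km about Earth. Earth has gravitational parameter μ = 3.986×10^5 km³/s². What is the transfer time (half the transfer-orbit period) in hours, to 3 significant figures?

The Hohmann ellipse has a_t = (r₁ + r₂)/2 = 22300 km.
By Kepler's third law the transfer-orbit period is T = 2π√(a_t³/μ), so t = T/2 = 16570 s.
Converting: 16570 s ÷ 3600 s/hour = 4.60 hours.

t = 4.60 hours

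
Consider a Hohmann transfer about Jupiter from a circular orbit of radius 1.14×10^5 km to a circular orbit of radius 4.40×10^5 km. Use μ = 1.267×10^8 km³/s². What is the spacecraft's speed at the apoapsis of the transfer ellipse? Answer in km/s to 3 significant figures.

v = 10.9 km/s

Semi-major axis of the transfer orbit: a_t = (1.140×10^5 + 4.400×10^5)/2 = 2.770×10^5 km.
At apoapsis, r = 4.400×10^5 km.
Vis-viva: v = √[μ(2/r − 1/a_t)] = √[1.267×10^8 × (2/4.400×10^5 − 1/2.770×10^5)] = 10.89 km/s.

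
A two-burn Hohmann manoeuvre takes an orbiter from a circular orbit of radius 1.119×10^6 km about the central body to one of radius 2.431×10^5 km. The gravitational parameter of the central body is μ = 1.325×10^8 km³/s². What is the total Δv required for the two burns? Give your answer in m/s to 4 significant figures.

Transfer-ellipse semi-major axis a_t = (r₁ + r₂)/2 = (1.119×10^6 + 2.431×10^5)/2 = 6.8105×10^5 km.
Circular speed at r₁: v₁ = √(μ/r₁) = √(1.325×10^8/1.119×10^6) = 10.8816 km/s.
On the transfer ellipse at r₁, v² = μ(2/r − 1/a) gives v_a = √[μ(2/r₁ − 1/a_t)] = 6.50124 km/s.
First burn Δv₁ = |v_a − v₁| = 4.380 km/s.
Circular speed at r₂: v₂ = √(μ/r₂) = 23.346 km/s.
Transfer-orbit speed at r₂: v_p = √[μ(2/r₂ − 1/a_t)] = 29.925 km/s.
Second burn Δv₂ = |v₂ − v_p| = 6.579 km/s.
Δv = Δv₁ + Δv₂ = 4.380 + 6.579 = 10.96 km/s.

Δv = 10960 m/s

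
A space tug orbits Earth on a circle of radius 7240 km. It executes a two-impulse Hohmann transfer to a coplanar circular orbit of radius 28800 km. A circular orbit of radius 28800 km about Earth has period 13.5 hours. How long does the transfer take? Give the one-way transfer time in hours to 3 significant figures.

t = 3.34 hours

From Kepler's third law T² = 4π²r³/μ at r = 28800 km, T = 13.5 hours = 13.5 × 3600 s = 48600 s: μ = 4π²r³/T² = 3.99268×10^5 km³/s².
The Hohmann ellipse has a_t = (r₁ + r₂)/2 = 18020 km.
Half the transfer-orbit period gives t = π√(a_t³/μ) = 12030 s.
Converting: 12030 s ÷ 3600 s/hour = 3.34 hours.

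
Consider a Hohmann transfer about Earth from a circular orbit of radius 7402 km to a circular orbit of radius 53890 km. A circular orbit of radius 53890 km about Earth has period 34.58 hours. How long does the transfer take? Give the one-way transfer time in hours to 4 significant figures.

t = 7.415 hours

From Kepler's third law T² = 4π²r³/μ at r = 53890 km, T = 34.58 hours = 34.58 × 3600 s = 1.24488×10^5 s: μ = 4π²r³/T² = 3.98684×10^5 km³/s².
The Hohmann ellipse has a_t = (r₁ + r₂)/2 = 30646 km.
Half the transfer-orbit period gives t = π√(a_t³/μ) = 26693 s.
Converting: 26693 s ÷ 3600 s/hour = 7.415 hours.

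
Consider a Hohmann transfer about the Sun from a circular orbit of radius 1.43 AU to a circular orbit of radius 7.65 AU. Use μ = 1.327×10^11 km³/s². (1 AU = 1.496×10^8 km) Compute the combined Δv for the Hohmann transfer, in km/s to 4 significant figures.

Δv = 12.15 km/s

In km: r₁ = 1.43 × 1.496×10^8 = 2.13928×10^8 km; r₂ = 7.65 × 1.496×10^8 = 1.14444×10^9 km.
Transfer-ellipse semi-major axis a_t = (r₁ + r₂)/2 = (2.13928×10^8 + 1.14444×10^9)/2 = 6.79184×10^8 km.
Circular speed at r₁: v₁ = √(μ/r₁) = √(1.327×10^11/2.13928×10^8) = 24.906 km/s.
On the transfer ellipse at r₁, vis-viva gives v_p = √[μ(2/r₁ − 1/a_t)] = 32.330 km/s.
First burn Δv₁ = |v_p − v₁| = 7.424 km/s.
At r₂, v₂ = √(μ/r₂) = 10.768 km/s.
Transfer-orbit speed at r₂: v_a = √[μ(2/r₂ − 1/a_t)] = 6.0434 km/s.
Second burn Δv₂ = |v₂ − v_a| = 4.725 km/s.
Δv = Δv₁ + Δv₂ = 7.424 + 4.725 = 12.15 km/s.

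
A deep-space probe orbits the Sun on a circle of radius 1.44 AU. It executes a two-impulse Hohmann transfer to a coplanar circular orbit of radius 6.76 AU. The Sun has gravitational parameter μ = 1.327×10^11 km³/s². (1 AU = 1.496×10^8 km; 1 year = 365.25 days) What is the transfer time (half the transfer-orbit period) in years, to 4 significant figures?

t = 4.151 years

In km: r₁ = 1.44 × 1.496×10^8 = 2.15424×10^8 km; r₂ = 6.76 × 1.496×10^8 = 1.011296×10^9 km.
Semi-major axis of the transfer orbit: a_t = (2.15424×10^8 + 1.011296×10^9)/2 = 6.1336×10^8 km.
Half the transfer-orbit period gives t = π√(a_t³/μ) = 1.310×10^8 s.
Converting: 1.310×10^8 s ÷ 3.15576×10^7 s/year (365.25 × 86400) = 4.151 years.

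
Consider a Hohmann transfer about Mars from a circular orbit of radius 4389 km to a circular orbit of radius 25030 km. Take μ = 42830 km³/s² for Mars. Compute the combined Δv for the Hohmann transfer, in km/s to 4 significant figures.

Δv = 1.545 km/s

Semi-major axis of the transfer orbit: a_t = (4389 + 25030)/2 = 14709.5 km.
At r₁ the circular-orbit speed is v₁ = √(μ/r₁) = 3.1239 km/s.
On the transfer ellipse at r₁, vis-viva equation gives v_p = √[μ(2/r₁ − 1/a_t)] = 4.0750 km/s.
First burn Δv₁ = |v_p − v₁| = 0.9511 km/s.
Circular speed at r₂: v₂ = √(μ/r₂) = 1.3081 km/s.
Transfer-orbit speed at r₂: v_a = √[μ(2/r₂ − 1/a_t)] = 0.71454 km/s.
Second burn Δv₂ = |v₂ − v_a| = 0.5936 km/s.
Total Δv = Δv₁ + Δv₂ = 1.545 km/s.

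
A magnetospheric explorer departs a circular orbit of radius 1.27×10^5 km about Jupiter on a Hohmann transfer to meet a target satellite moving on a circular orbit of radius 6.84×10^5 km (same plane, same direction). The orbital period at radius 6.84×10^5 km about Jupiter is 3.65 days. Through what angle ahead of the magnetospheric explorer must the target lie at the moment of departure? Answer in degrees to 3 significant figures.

From Kepler's third law T² = 4π²r³/μ at r = 6.84×10^5 km, T = 3.65 days = 3.65 × 86400 s = 3.1536×10^5 s: μ = 4π²r³/T² = 1.27032×10^8 km³/s².
The Hohmann ellipse has a_t = (r₁ + r₂)/2 = 4.055×10^5 km.
The half-period of the transfer ellipse is t = π√(a_t³/μ) = 71970 s.
Target angular speed ω₂ = √(μ/r₂³) = 1.992×10^-5 rad/s.
Angle swept by the target during transfer: ω₂·t = 1.434 rad = 82.16°.
Arrival is 180° from departure on the ellipse, so φ = 180° − 82.16° = 97.8°.

φ = 97.8°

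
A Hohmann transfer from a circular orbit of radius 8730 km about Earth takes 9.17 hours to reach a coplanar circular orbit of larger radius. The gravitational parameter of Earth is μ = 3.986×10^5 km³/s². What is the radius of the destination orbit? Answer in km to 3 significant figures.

Transfer time t = 9.17 hours = 33012 s, and t = π√(a_t³/μ).
So a_t = (μ t²/π²)^(1/3) = (3.986×10^5 × (33012)² / π²)^(1/3) = 35307 km.
Since a_t = (r₁ + r₂)/2, r₂ = 2a_t − r₁ = 2×35307 − 8730 = 61884 km.

r₂ = 61900 km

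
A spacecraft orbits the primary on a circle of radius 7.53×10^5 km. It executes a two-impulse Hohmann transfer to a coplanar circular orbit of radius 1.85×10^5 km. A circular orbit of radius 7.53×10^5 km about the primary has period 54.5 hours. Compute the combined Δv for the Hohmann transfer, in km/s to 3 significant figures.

Δv = 22.0 km/s

From Kepler's third law T² = 4π²r³/μ at r = 7.53×10^5 km, T = 54.5 hours = 54.5 × 3600 s = 1.962×10^5 s: μ = 4π²r³/T² = 4.37871×10^8 km³/s².
Semi-major axis of the transfer orbit: a_t = (7.530×10^5 + 1.850×10^5)/2 = 4.690×10^5 km.
Circular speed at r₁: v₁ = √(μ/r₁) = √(4.37871×10^8/7.530×10^5) = 24.114 km/s.
Transfer-orbit speed at r₁ (vis-viva equation): v_a = √[μ(2/r₁ − 1/a_t)] = 15.145 km/s.
First burn Δv₁ = |v_a − v₁| = 8.969 km/s.
Circular speed at r₂: v₂ = √(μ/r₂) = 48.651 km/s.
Transfer-orbit speed at r₂: v_p = √[μ(2/r₂ − 1/a_t)] = 61.645 km/s.
Second burn Δv₂ = |v₂ − v_p| = 12.99 km/s.
Total Δv = Δv₁ + Δv₂ = 21.96 km/s.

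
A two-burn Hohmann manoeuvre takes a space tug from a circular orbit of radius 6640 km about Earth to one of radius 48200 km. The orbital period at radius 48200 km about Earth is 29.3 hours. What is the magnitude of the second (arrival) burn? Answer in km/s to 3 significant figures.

From Kepler's third law T² = 4π²r³/μ at r = 48200 km, T = 29.3 hours = 29.3 × 3600 s = 1.0548×10^5 s: μ = 4π²r³/T² = 3.97338×10^5 km³/s².
Transfer-ellipse semi-major axis a_t = (r₁ + r₂)/2 = (6640 + 48200)/2 = 27420 km.
Circular speed at r = 48200 km: v_c = √(μ/r) = 2.871 km/s.
Vis-viva on the transfer ellipse at r = 48200 km gives v_t = √[μ(2/r − 1/a_t)] = 1.413 km/s.
Δv₂ = |v_t − v_c| = |1.413 − 2.871| = 1.458 km/s.

Δv₂ = 1.46 km/s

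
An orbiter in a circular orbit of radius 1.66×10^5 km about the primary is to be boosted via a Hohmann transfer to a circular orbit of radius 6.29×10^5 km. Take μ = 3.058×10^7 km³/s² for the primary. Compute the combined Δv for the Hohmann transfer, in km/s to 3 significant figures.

Δv = 5.97 km/s

Semi-major axis of the transfer orbit: a_t = (1.660×10^5 + 6.290×10^5)/2 = 3.975×10^5 km.
Circular speed at r₁: v₁ = √(μ/r₁) = √(3.058×10^7/1.660×10^5) = 13.5727 km/s.
On the transfer ellipse at r₁, v² = μ(2/r − 1/a) gives v_p = √[μ(2/r₁ − 1/a_t)] = 17.0735 km/s.
First burn Δv₁ = |v_p − v₁| = 3.501 km/s.
Circular speed at r₂: v₂ = √(μ/r₂) = 6.973 km/s.
Transfer-orbit speed at r₂: v_a = √[μ(2/r₂ − 1/a_t)] = 4.506 km/s.
Second burn Δv₂ = |v₂ − v_a| = 2.467 km/s.
Δv = Δv₁ + Δv₂ = 3.501 + 2.467 = 5.968 km/s.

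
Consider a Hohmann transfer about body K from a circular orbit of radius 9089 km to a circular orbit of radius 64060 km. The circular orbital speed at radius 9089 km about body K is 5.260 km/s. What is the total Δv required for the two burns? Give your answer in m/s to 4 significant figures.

From the circular-orbit relation v² = μ/r at r = 9089 km: μ = v²r = (5.260)² × 9089 = 2.51471×10^5 km³/s².
Semi-major axis of the transfer orbit: a_t = (9089 + 64060)/2 = 36574.5 km.
Circular speed at r₁: v₁ = √(μ/r₁) = √(2.51471×10^5/9089) = 5.260 km/s.
On the transfer ellipse at r₁, vis-viva equation gives v_p = √[μ(2/r₁ − 1/a_t)] = 6.961 km/s.
First burn Δv₁ = |v_p − v₁| = 1.701 km/s.
Circular speed at r₂: v₂ = √(μ/r₂) = 1.9813 km/s.
Transfer-orbit speed at r₂: v_a = √[μ(2/r₂ − 1/a_t)] = 0.98769 km/s.
Second burn Δv₂ = |v₂ − v_a| = 0.9936 km/s.
Total Δv = Δv₁ + Δv₂ = 2.695 km/s.

Δv = 2695 m/s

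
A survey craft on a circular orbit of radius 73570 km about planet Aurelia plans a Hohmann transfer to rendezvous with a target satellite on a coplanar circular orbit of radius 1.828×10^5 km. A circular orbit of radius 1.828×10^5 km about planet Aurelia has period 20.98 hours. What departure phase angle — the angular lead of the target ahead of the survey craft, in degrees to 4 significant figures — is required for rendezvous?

From Kepler's third law T² = 4π²r³/μ at r = 1.828×10^5 km, T = 20.98 hours = 20.98 × 3600 s = 75528 s: μ = 4π²r³/T² = 4.22739×10^7 km³/s².
Semi-major axis of the transfer orbit: a_t = (73570 + 1.828×10^5)/2 = 1.28185×10^5 km.
The half-period of the transfer ellipse is t = π√(a_t³/μ) = 22180 s.
The target's mean motion on its circular orbit is ω₂ = √(μ/r₂³) = 8.319×10^-5 rad/s.
Angle swept by the target during transfer: ω₂·t = 1.845 rad = 105.7°.
The survey craft traverses 180° on the transfer ellipse, so the target must lead by 180° − 105.7° = 74.30°.

φ = 74.30°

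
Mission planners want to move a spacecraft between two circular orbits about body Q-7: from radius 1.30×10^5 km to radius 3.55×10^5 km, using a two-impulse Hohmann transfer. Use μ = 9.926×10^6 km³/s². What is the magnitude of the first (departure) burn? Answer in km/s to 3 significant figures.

Transfer-ellipse semi-major axis a_t = (r₁ + r₂)/2 = (1.300×10^5 + 3.550×10^5)/2 = 2.425×10^5 km.
On the circular orbit at r = 1.300×10^5 km, v_c = √(μ/r) = 8.7381 km/s.
Transfer-orbit speed at the same r (vis-viva, a = a_t): v_t = √[μ(2/r − 1/a_t)] = 10.572 km/s.
Δv₁ = |v_t − v_c| = |10.572 − 8.7381| = 1.834 km/s.

Δv₁ = 1.83 km/s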